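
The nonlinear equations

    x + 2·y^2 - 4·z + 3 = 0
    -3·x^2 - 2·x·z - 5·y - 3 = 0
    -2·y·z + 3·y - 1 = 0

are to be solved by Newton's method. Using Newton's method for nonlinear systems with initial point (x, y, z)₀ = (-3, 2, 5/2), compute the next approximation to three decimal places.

At (-3, 2, 5/2): F = (-2.000, -25.000, -5.000).
Jacobian J = [[1, 4·y, -4], [-6·x - 2·z, -5, -2·x], [0, -2·z + 3, -2·y]].
At the point, J = [[1.000, 8.000, -4.000], [13.000, -5.000, 6.000], [0.000, -2.000, -4.000]] (det J = 552.000).
Solving J·Δ = −F gives Δ = (2.181, -0.518, -0.991).
Then the next iterate is (x, y, z)₁ = (-0.819, 1.482, 1.509).

(-0.819, 1.482, 1.509)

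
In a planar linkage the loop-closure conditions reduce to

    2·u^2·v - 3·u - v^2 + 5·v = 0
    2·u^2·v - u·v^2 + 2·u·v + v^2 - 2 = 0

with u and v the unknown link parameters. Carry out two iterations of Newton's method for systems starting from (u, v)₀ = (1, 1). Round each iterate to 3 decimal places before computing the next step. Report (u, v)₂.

(1.048, 0.464)

At (1, 1): F = (3.000, 2.000).
Jacobian J = [[4·u·v - 3, 2·u^2 - 2·v + 5], [4·u·v - v^2 + 2·v, 2·u^2 - 2·u·v + 2·u + 2·v]].
At the point, J = [[1.000, 5.000], [5.000, 4.000]] (det J = -21.000).
Solving J·Δ = −F gives Δ = (0.095, -0.619).
Then the next iterate is (u, v)₁ = (1.095, 0.381).
Round to (1.095, 0.381) and repeat: F = (-0.61150, -0.26574), J = [[-1.33122, 6.63605], [2.28562, 4.51566]].
Δ = (-0.047, 0.083), so (u, v)₂ = (1.048, 0.464).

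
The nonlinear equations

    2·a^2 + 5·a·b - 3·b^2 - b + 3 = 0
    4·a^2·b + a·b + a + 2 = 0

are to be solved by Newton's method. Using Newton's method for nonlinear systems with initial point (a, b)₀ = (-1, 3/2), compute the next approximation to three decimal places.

At (-1, 3/2): F = (-10.750, 5.500).
Jacobian J = [[4·a + 5·b, 5·a - 6·b - 1], [8·a·b + b + 1, 4·a^2 + a]].
At the point, J = [[3.500, -15.000], [-9.500, 3.000]] (det J = -132.000).
Solving J·Δ = −F gives Δ = (0.381, -0.628).
Then the next iterate is (a, b)₁ = (-0.619, 0.872).

(-0.619, 0.872)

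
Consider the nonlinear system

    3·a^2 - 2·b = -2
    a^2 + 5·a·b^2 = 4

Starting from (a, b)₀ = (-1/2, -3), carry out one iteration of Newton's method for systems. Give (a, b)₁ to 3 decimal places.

At (-1/2, -3): F = (8.750, -26.250).
Jacobian J = [[6·a, -2], [2·a + 5·b^2, 10·a·b]].
At the point, J = [[-3.000, -2.000], [44.000, 15.000]] (det J = 43.000).
Solving J·Δ = −F gives Δ = (-1.831, 7.122).
Then the next iterate is (a, b)₁ = (-2.331, 4.122).

(-2.331, 4.122)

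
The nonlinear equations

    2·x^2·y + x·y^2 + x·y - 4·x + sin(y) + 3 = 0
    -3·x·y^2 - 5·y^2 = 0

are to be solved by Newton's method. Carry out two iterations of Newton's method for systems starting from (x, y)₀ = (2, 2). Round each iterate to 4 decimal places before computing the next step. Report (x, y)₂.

(1.2205, 0.6186)

At (2, 2): F = (23.909297, -44.0000).
Jacobian J = [[4·x·y + y^2 + y - 4, 2·x^2 + 2·x·y + x + cos(y)], [-3·y^2, -6·x·y - 10·y]].
At the point, J = [[18.0000, 17.583853], [-12.0000, -44.0000]] (det J = -580.993762).
Solving J·Δ = −F gives Δ = (-0.4790, -0.8694).
Then the next iterate is (x, y)₁ = (1.5210, 1.1306).
Round to (1.5210, 1.1306) and repeat: F = (6.715691, -12.223966), J = [[5.287427, 10.013284], [-3.834769, -21.623856]].
Δ = (-0.3005, -0.5120), so (x, y)₂ = (1.2205, 0.6186).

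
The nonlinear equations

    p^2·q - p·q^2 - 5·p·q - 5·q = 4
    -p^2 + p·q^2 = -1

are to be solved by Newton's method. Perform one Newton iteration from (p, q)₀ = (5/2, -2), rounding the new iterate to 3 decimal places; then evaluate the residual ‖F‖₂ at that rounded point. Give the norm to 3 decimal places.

At (5/2, -2): F = (8.500, 4.750).
Jacobian J = [[2·p·q - q^2 - 5·q, p^2 - 2·p·q - 5·p - 5], [-2·p + q^2, 2·p·q]].
At the point, J = [[-4.000, -1.250], [-1.000, -10.000]] (det J = 38.750).
Solving J·Δ = −F gives Δ = (2.040, 0.271).
Then the next iterate is (p, q)₁ = (4.540, -1.729).
Re-evaluating at (4.540, -1.729): F = (-5.31622, -6.03954), so ‖F‖₂ = 8.046.

8.046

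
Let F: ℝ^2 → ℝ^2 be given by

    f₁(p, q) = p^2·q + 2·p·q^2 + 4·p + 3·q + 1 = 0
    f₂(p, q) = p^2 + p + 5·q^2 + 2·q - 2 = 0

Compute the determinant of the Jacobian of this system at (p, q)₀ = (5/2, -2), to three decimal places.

28.500

J = [[2·p·q + 2·q^2 + 4, p^2 + 4·p·q + 3], [2·p + 1, 10·q + 2]].
At the point, J = [[2.000, -10.750], [6.000, -18.000]].
det J = 28.500.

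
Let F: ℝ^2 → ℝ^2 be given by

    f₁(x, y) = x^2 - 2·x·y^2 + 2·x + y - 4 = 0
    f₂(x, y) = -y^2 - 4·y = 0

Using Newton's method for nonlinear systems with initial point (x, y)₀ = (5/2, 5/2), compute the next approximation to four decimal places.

At (5/2, 5/2): F = (-21.5000, -16.2500).
Jacobian J = [[2·x - 2·y^2 + 2, -4·x·y + 1], [0, -2·y - 4]].
At the point, J = [[-5.5000, -24.0000], [0.0000, -9.0000]] (det J = 49.5000).
Solving J·Δ = −F gives Δ = (3.9697, -1.8056).
Then the next iterate is (x, y)₁ = (6.4697, 0.6944).

(6.4697, 0.6944)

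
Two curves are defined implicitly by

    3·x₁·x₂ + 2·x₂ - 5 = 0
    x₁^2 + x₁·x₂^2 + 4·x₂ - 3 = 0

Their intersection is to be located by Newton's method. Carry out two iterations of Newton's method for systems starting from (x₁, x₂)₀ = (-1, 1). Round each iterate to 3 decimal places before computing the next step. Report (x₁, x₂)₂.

At (-1, 1): F = (-6.000, 1.000).
Jacobian J = [[3·x₂, 3·x₁ + 2], [2·x₁ + x₂^2, 2·x₁·x₂ + 4]].
At the point, J = [[3.000, -1.000], [-1.000, 2.000]] (det J = 5.000).
Solving J·Δ = −F gives Δ = (2.200, 0.600).
Then the next iterate is (x₁, x₂)₁ = (1.200, 1.600).
Round to (1.200, 1.600) and repeat: F = (3.960, 7.912), J = [[4.800, 5.600], [4.960, 7.840]].
Δ = (1.345, -1.860), so (x₁, x₂)₂ = (2.545, -0.260).

(2.545, -0.260)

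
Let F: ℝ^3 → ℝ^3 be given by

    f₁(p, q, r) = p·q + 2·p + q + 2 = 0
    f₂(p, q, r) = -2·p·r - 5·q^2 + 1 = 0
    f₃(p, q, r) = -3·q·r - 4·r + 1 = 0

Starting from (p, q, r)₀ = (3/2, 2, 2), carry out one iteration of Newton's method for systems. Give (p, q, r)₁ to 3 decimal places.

At (3/2, 2, 2): F = (10.000, -25.000, -19.000).
Jacobian J = [[q + 2, p + 1, 0], [-2·r, -10·q, -2·p], [0, -3·r, -3·q - 4]].
At the point, J = [[4.000, 2.500, 0.000], [-4.000, -20.000, -3.000], [0.000, -6.000, -10.000]] (det J = 628.000).
Solving J·Δ = −F gives Δ = (-2.130, -0.592, -1.545).
Then the next iterate is (p, q, r)₁ = (-0.630, 1.408, 0.455).

(-0.630, 1.408, 0.455)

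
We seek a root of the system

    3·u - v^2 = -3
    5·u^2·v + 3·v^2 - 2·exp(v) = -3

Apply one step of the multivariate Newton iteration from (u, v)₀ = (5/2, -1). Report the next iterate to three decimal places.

(0.194, -2.291)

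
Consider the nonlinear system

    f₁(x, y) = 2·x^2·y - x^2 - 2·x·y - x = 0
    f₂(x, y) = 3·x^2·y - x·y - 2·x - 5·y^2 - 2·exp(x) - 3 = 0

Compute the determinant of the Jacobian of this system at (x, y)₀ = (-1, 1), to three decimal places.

68.943

J = [[4·x·y - 2·x - 2·y - 1, 2·x^2 - 2·x], [6·x·y - y - 2·exp(x) - 2, 3·x^2 - x - 10·y]].
At the point, J = [[-5.000, 4.000], [-9.73576, -6.000]].
det J = 68.943.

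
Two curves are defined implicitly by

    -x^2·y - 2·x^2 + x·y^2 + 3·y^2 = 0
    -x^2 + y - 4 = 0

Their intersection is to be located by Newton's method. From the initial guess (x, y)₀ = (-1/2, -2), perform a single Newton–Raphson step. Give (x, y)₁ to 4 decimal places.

(3.2939, 0.4561)

At (-1/2, -2): F = (10.0000, -6.2500).
Jacobian J = [[-2·x·y - 4·x + y^2, -x^2 + 2·x·y + 6·y], [-2·x, 1]].
At the point, J = [[4.0000, -10.2500], [1.0000, 1.0000]] (det J = 14.2500).
Solving J·Δ = −F gives Δ = (3.7939, 2.4561).
Then the next iterate is (x, y)₁ = (3.2939, 0.4561).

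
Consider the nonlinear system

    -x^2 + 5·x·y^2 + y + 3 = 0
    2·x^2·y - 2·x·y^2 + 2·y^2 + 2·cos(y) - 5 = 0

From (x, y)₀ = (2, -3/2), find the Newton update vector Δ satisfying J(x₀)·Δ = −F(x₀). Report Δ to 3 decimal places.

At (2, -3/2): F = (20.000, -21.35853).
Jacobian J = [[-2·x + 5·y^2, 10·x·y + 1], [4·x·y - 2·y^2, 2·x^2 - 4·x·y + 4·y - 2·sin(y)]].
At the point, J = [[7.250, -29.000], [-16.500, 15.99499]] (det J = -362.53632).
Solving J·Δ = −F gives Δ = (-0.826, 0.483).

(-0.826, 0.483)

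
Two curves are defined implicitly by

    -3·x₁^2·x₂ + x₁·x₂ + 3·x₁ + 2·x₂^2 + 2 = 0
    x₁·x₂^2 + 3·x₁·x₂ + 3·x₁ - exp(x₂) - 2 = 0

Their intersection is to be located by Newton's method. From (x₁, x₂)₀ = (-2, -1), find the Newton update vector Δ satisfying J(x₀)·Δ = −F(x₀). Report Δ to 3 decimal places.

(2.568, -0.760)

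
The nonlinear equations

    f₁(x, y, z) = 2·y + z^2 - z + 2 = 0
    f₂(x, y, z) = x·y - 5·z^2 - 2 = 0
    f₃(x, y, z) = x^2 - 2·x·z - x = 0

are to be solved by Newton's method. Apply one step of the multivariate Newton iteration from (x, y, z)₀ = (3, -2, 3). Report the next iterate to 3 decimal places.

(-0.765, -0.569, 1.627)

At (3, -2, 3): F = (4.000, -53.000, -12.000).
Jacobian J = [[0, 2, 2·z - 1], [y, x, -10·z], [2·x - 2·z - 1, 0, -2·x]].
At the point, J = [[0.000, 2.000, 5.000], [-2.000, 3.000, -30.000], [-1.000, 0.000, -6.000]] (det J = 51.000).
Solving J·Δ = −F gives Δ = (-3.765, 1.431, -1.373).
Then the next iterate is (x, y, z)₁ = (-0.765, -0.569, 1.627).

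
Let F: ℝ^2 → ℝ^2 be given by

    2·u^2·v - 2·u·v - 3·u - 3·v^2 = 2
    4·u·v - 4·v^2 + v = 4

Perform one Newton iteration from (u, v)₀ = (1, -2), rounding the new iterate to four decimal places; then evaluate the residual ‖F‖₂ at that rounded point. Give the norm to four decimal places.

10.1534

At (1, -2): F = (-17.0000, -30.0000).
Jacobian J = [[4·u·v - 2·v - 3, 2·u^2 - 2·u - 6·v], [4·v, 4·u - 8·v + 1]].
At the point, J = [[-7.0000, 12.0000], [-8.0000, 21.0000]] (det J = -51.0000).
Solving J·Δ = −F gives Δ = (0.0588, 1.4510).
Then the next iterate is (u, v)₁ = (1.0588, -0.5490).
Re-evaluating at (1.0588, -0.5490): F = (-6.148962, -8.079729), so ‖F‖₂ = 10.1534.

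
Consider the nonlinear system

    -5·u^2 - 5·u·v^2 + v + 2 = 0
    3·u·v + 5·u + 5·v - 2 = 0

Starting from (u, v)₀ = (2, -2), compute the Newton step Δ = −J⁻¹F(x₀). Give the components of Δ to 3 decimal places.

At (2, -2): F = (-60.000, -14.000).
Jacobian J = [[-10·u - 5·v^2, -10·u·v + 1], [3·v + 5, 3·u + 5]].
At the point, J = [[-40.000, 41.000], [-1.000, 11.000]] (det J = -399.000).
Solving J·Δ = −F gives Δ = (-0.216, 1.253).

(-0.216, 1.253)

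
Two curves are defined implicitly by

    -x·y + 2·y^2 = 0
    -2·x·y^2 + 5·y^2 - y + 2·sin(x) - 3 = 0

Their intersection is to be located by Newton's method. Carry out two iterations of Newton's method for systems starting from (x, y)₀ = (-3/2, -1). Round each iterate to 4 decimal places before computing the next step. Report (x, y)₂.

At (-3/2, -1): F = (0.5000, 4.005010).
Jacobian J = [[-y, -x + 4·y], [-2·y^2 + 2·cos(x), -4·x·y + 10·y - 1]].
At the point, J = [[1.0000, -2.5000], [-1.858526, -17.0000]] (det J = -21.646314).
Solving J·Δ = −F gives Δ = (0.0699, 0.2279).
Then the next iterate is (x, y)₁ = (-1.4301, -0.7721).
Round to (-1.4301, -0.7721) and repeat: F = (0.088097, 0.477630), J = [[0.7721, -1.6583], [-0.911812, -13.137721]].
Δ = (-0.0313, 0.0385), so (x, y)₂ = (-1.4614, -0.7336).

(-1.4614, -0.7336)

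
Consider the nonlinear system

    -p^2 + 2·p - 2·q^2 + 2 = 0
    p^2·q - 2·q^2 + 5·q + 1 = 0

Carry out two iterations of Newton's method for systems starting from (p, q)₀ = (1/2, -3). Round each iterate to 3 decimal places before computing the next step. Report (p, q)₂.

At (1/2, -3): F = (-15.250, -32.750).
Jacobian J = [[-2·p + 2, -4·q], [2·p·q, p^2 - 4·q + 5]].
At the point, J = [[1.000, 12.000], [-3.000, 17.250]] (det J = 53.250).
Solving J·Δ = −F gives Δ = (-2.440, 1.474).
Then the next iterate is (p, q)₁ = (-1.940, -1.526).
Round to (-1.940, -1.526) and repeat: F = (-10.30095, -17.03061), J = [[5.880, 6.104], [5.92088, 14.86760]].
Δ = (0.959, 0.763), so (p, q)₂ = (-0.981, -0.763).

(-0.981, -0.763)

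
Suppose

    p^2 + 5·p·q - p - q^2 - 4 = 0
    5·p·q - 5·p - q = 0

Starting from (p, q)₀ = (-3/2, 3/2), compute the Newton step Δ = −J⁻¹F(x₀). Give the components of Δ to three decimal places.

(17.643, 4.571)

At (-3/2, 3/2): F = (-13.750, -5.250).
Jacobian J = [[2·p + 5·q - 1, 5·p - 2·q], [5·q - 5, 5·p - 1]].
At the point, J = [[3.500, -10.500], [2.500, -8.500]] (det J = -3.500).
Solving J·Δ = −F gives Δ = (17.643, 4.571).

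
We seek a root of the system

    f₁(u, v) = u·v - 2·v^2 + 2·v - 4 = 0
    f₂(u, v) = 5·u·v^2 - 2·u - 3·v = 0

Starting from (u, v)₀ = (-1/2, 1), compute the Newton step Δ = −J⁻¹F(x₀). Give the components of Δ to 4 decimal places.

(49.5000, 18.0000)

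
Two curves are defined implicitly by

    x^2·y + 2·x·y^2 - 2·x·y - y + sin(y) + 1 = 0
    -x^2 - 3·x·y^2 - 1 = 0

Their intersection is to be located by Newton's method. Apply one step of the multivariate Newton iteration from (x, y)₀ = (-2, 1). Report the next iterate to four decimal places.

At (-2, 1): F = (4.841471, 1.0000).
Jacobian J = [[2·x·y + 2·y^2 - 2·y, x^2 + 4·x·y - 2·x + cos(y) - 1], [-2·x - 3·y^2, -6·x·y]].
At the point, J = [[-4.0000, -0.459698], [1.0000, 12.0000]] (det J = -47.540302).
Solving J·Δ = −F gives Δ = (1.2317, -0.1860).
Then the next iterate is (x, y)₁ = (-0.7683, 0.8140).

(-0.7683, 0.8140)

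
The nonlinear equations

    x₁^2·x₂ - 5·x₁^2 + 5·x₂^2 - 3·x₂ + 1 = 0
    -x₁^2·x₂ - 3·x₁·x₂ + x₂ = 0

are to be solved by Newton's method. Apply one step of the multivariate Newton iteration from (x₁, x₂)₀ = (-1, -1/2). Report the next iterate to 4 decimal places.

(-0.5685, -0.0719)

At (-1, -1/2): F = (-1.7500, -1.5000).
Jacobian J = [[2·x₁·x₂ - 10·x₁, x₁^2 + 10·x₂ - 3], [-2·x₁·x₂ - 3·x₂, -x₁^2 - 3·x₁ + 1]].
At the point, J = [[11.0000, -7.0000], [0.5000, 3.0000]] (det J = 36.5000).
Solving J·Δ = −F gives Δ = (0.4315, 0.4281).
Then the next iterate is (x₁, x₂)₁ = (-0.5685, -0.0719).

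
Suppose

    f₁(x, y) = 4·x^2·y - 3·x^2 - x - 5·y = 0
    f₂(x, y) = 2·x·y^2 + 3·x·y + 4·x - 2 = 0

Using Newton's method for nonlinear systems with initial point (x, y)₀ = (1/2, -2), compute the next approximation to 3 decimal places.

(0.738, -1.028)

At (1/2, -2): F = (6.750, 1.000).
Jacobian J = [[8·x·y - 6·x - 1, 4·x^2 - 5], [2·y^2 + 3·y + 4, 4·x·y + 3·x]].
At the point, J = [[-12.000, -4.000], [6.000, -2.500]] (det J = 54.000).
Solving J·Δ = −F gives Δ = (0.238, 0.972).
Then the next iterate is (x, y)₁ = (0.738, -1.028).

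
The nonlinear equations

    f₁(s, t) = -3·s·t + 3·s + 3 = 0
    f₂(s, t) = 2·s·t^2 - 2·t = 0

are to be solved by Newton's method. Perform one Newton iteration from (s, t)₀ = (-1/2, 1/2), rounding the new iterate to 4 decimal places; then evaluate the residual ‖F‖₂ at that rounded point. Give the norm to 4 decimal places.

1.5970

At (-1/2, 1/2): F = (2.2500, -1.2500).
Jacobian J = [[-3·t + 3, -3·s], [2·t^2, 4·s·t - 2]].
At the point, J = [[1.5000, 1.5000], [0.5000, -3.0000]] (det J = -5.2500).
Solving J·Δ = −F gives Δ = (-0.9286, -0.5714).
Then the next iterate is (s, t)₁ = (-1.4286, -0.0714).
Re-evaluating at (-1.4286, -0.0714): F = (-1.591806, 0.128234), so ‖F‖₂ = 1.5970.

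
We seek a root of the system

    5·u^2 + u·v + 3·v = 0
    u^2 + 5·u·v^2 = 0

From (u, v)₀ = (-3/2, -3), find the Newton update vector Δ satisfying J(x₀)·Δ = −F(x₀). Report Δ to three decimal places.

(0.460, 1.021)

At (-3/2, -3): F = (6.750, -65.250).
Jacobian J = [[10·u + v, u + 3], [2·u + 5·v^2, 10·u·v]].
At the point, J = [[-18.000, 1.500], [42.000, 45.000]] (det J = -873.000).
Solving J·Δ = −F gives Δ = (0.460, 1.021).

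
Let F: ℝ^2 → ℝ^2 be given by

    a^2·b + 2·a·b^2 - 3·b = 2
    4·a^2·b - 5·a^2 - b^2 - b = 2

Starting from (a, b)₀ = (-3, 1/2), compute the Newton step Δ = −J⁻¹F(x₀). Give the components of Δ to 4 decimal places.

(-0.2000, 0.9809)

At (-3, 1/2): F = (-0.5000, -29.7500).
Jacobian J = [[2·a·b + 2·b^2, a^2 + 4·a·b - 3], [8·a·b - 10·a, 4·a^2 - 2·b - 1]].
At the point, J = [[-2.5000, 0.0000], [18.0000, 34.0000]] (det J = -85.0000).
Solving J·Δ = −F gives Δ = (-0.2000, 0.9809).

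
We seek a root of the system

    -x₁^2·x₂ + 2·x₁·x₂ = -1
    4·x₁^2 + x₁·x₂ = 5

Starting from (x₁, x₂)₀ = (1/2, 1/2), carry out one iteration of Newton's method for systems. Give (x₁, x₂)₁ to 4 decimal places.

(1.6200, -2.0800)

At (1/2, 1/2): F = (1.3750, -3.7500).
Jacobian J = [[-2·x₁·x₂ + 2·x₂, -x₁^2 + 2·x₁], [8·x₁ + x₂, x₁]].
At the point, J = [[0.5000, 0.7500], [4.5000, 0.5000]] (det J = -3.1250).
Solving J·Δ = −F gives Δ = (1.1200, -2.5800).
Then the next iterate is (x₁, x₂)₁ = (1.6200, -2.0800).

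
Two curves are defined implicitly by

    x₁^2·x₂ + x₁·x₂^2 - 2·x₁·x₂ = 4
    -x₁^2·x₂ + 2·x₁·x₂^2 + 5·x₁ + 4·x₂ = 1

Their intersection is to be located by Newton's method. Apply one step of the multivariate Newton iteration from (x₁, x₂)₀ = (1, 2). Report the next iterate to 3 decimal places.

At (1, 2): F = (-2.000, 18.000).
Jacobian J = [[2·x₁·x₂ + x₂^2 - 2·x₂, x₁^2 + 2·x₁·x₂ - 2·x₁], [-2·x₁·x₂ + 2·x₂^2 + 5, -x₁^2 + 4·x₁·x₂ + 4]].
At the point, J = [[4.000, 3.000], [9.000, 11.000]] (det J = 17.000).
Solving J·Δ = −F gives Δ = (4.471, -5.294).
Then the next iterate is (x₁, x₂)₁ = (5.471, -3.294).

(5.471, -3.294)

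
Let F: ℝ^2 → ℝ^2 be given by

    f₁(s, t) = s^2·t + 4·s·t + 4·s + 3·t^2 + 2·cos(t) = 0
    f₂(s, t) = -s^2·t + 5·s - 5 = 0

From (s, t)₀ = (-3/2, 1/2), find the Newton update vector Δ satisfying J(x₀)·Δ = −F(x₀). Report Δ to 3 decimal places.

At (-3/2, 1/2): F = (-5.36983, -13.625).
Jacobian J = [[2·s·t + 4·t + 4, s^2 + 4·s + 6·t - 2·sin(t)], [-2·s·t + 5, -s^2]].
At the point, J = [[4.500, -1.70885], [6.500, -2.250]] (det J = 0.98253).
Solving J·Δ = −F gives Δ = (11.400, 26.878).

(11.400, 26.878)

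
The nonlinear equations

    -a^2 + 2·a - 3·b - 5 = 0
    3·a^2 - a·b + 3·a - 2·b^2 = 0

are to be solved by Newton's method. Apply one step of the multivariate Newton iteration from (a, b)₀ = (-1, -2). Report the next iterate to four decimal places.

(0.4545, -0.7273)

At (-1, -2): F = (-2.0000, -10.0000).
Jacobian J = [[-2·a + 2, -3], [6·a - b + 3, -a - 4·b]].
At the point, J = [[4.0000, -3.0000], [-1.0000, 9.0000]] (det J = 33.0000).
Solving J·Δ = −F gives Δ = (1.4545, 1.2727).
Then the next iterate is (a, b)₁ = (0.4545, -0.7273).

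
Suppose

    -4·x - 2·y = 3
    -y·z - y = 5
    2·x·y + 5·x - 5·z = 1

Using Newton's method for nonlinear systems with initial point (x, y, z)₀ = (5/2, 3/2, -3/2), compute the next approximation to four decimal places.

(-8.0000, 14.5000, 0.0000)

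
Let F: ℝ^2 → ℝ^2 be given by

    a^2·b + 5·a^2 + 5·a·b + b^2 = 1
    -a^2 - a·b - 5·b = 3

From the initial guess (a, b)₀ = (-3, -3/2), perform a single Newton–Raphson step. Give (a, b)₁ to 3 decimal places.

(-1.462, -0.232)

At (-3, -3/2): F = (55.250, -9.000).
Jacobian J = [[2·a·b + 10·a + 5·b, a^2 + 5·a + 2·b], [-2·a - b, -a - 5]].
At the point, J = [[-28.500, -9.000], [7.500, -2.000]] (det J = 124.500).
Solving J·Δ = −F gives Δ = (1.538, 1.268).
Then the next iterate is (a, b)₁ = (-1.462, -0.232).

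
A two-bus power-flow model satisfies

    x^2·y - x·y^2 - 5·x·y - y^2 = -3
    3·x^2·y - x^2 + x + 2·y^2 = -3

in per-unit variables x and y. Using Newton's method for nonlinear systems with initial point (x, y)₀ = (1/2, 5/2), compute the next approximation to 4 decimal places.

(0.9218, 0.5662)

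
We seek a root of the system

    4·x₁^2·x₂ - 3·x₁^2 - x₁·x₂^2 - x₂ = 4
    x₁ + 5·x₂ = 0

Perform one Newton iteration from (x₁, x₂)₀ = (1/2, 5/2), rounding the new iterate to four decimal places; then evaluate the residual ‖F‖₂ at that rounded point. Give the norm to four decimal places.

14.8006

At (1/2, 5/2): F = (-7.8750, 13.0000).
Jacobian J = [[8·x₁·x₂ - 6·x₁ - x₂^2, 4·x₁^2 - 2·x₁·x₂ - 1], [1, 5]].
At the point, J = [[0.7500, -2.5000], [1.0000, 5.0000]] (det J = 6.2500).
Solving J·Δ = −F gives Δ = (1.1000, -2.8200).
Then the next iterate is (x₁, x₂)₁ = (1.6000, -0.3200).
Re-evaluating at (1.6000, -0.3200): F = (-14.800640, 0.0000), so ‖F‖₂ = 14.8006.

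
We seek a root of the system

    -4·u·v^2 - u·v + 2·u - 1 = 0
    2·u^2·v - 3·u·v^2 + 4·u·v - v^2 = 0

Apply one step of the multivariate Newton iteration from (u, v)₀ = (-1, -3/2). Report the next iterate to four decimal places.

(0.5372, -1.8595)

At (-1, -3/2): F = (4.5000, 7.5000).
Jacobian J = [[-4·v^2 - v + 2, -8·u·v - u], [4·u·v - 3·v^2 + 4·v, 2·u^2 - 6·u·v + 4·u - 2·v]].
At the point, J = [[-5.5000, -11.0000], [-6.7500, -8.0000]] (det J = -30.2500).
Solving J·Δ = −F gives Δ = (1.5372, -0.3595).
Then the next iterate is (u, v)₁ = (0.5372, -1.8595).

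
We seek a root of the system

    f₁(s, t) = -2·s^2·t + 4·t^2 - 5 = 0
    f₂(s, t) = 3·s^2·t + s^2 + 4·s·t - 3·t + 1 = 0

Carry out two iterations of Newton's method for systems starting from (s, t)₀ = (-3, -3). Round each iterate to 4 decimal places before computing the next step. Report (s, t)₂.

At (-3, -3): F = (85.0000, -26.0000).
Jacobian J = [[-4·s·t, -2·s^2 + 8·t], [6·s·t + 2·s + 4·t, 3·s^2 + 4·s - 3]].
At the point, J = [[-36.0000, -42.0000], [36.0000, 12.0000]] (det J = 1080.0000).
Solving J·Δ = −F gives Δ = (0.0667, 1.9667).
Then the next iterate is (s, t)₁ = (-2.9333, -1.0333).
Round to (-2.9333, -1.0333) and repeat: F = (17.052376, -1.844247), J = [[-12.123916, -25.474898], [8.186073, 11.079547]].
Δ = (-1.9128, 1.5797), so (s, t)₂ = (-4.8461, 0.5464).

(-4.8461, 0.5464)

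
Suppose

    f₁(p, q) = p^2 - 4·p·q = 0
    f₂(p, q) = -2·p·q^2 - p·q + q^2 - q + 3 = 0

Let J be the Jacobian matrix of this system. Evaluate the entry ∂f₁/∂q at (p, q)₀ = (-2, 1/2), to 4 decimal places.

∂f₁/∂q = -4·p.
At (-2, 1/2) this is 8.0000.

8.0000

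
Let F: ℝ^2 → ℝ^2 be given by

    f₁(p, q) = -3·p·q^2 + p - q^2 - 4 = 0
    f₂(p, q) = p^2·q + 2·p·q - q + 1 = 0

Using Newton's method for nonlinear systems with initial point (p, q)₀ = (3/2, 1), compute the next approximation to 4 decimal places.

(0.9892, 0.3656)

At (3/2, 1): F = (-8.0000, 5.2500).
Jacobian J = [[-3·q^2 + 1, -6·p·q - 2·q], [2·p·q + 2·q, p^2 + 2·p - 1]].
At the point, J = [[-2.0000, -11.0000], [5.0000, 4.2500]] (det J = 46.5000).
Solving J·Δ = −F gives Δ = (-0.5108, -0.6344).
Then the next iterate is (p, q)₁ = (0.9892, 0.3656).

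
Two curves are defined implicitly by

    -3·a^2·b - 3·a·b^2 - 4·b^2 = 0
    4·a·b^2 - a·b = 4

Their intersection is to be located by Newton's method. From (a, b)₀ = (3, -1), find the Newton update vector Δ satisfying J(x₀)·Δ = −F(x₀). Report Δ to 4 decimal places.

(-0.9175, 0.2375)

At (3, -1): F = (14.0000, 11.0000).
Jacobian J = [[-6·a·b - 3·b^2, -3·a^2 - 6·a·b - 8·b], [4·b^2 - b, 8·a·b - a]].
At the point, J = [[15.0000, -1.0000], [5.0000, -27.0000]] (det J = -400.0000).
Solving J·Δ = −F gives Δ = (-0.9175, 0.2375).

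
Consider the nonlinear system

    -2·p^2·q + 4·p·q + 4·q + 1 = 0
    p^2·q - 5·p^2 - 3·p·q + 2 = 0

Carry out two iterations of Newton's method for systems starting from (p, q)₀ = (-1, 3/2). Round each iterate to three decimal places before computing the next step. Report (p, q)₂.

At (-1, 3/2): F = (-2.000, 3.000).
Jacobian J = [[-4·p·q + 4·q, -2·p^2 + 4·p + 4], [2·p·q - 10·p - 3·q, p^2 - 3·p]].
At the point, J = [[12.000, -2.000], [2.500, 4.000]] (det J = 53.000).
Solving J·Δ = −F gives Δ = (0.038, -0.774).
Then the next iterate is (p, q)₁ = (-0.962, 0.726).
Round to (-0.962, 0.726) and repeat: F = (-0.23339, 0.13989), J = [[5.69765, -1.69889], [6.04518, 3.81144]].
Δ = (0.020, -0.069), so (p, q)₂ = (-0.942, 0.657).

(-0.942, 0.657)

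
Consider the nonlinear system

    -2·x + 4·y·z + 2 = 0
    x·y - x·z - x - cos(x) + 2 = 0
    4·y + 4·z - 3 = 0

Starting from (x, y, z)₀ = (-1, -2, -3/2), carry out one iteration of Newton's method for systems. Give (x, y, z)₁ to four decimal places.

At (-1, -2, -3/2): F = (16.0000, 2.959698, -17.0000).
Jacobian J = [[-2, 4·z, 4·y], [y - z + sin(x) - 1, x, -x], [0, 4, 4]].
At the point, J = [[-2.0000, -6.0000, -8.0000], [-2.341471, -1.0000, 1.0000], [0.0000, 4.0000, 4.0000]] (det J = 34.731768).
Solving J·Δ = −F gives Δ = (-2.4854, 6.5146, -2.2646).
Then the next iterate is (x, y, z)₁ = (-3.4854, 4.5146, -3.7646).

(-3.4854, 4.5146, -3.7646)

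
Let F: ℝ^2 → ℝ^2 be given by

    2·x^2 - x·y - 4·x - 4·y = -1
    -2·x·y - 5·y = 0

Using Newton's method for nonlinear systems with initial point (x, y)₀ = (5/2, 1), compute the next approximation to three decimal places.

(1.944, 0.111)

At (5/2, 1): F = (-3.000, -10.000).
Jacobian J = [[4·x - y - 4, -x - 4], [-2·y, -2·x - 5]].
At the point, J = [[5.000, -6.500], [-2.000, -10.000]] (det J = -63.000).
Solving J·Δ = −F gives Δ = (-0.556, -0.889).
Then the next iterate is (x, y)₁ = (1.944, 0.111).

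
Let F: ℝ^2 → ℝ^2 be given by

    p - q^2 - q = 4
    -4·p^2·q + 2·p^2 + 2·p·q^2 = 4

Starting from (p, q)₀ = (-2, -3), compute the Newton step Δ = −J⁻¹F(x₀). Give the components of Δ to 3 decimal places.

(0.889, 2.222)

At (-2, -3): F = (-12.000, 16.000).
Jacobian J = [[1, -2·q - 1], [-8·p·q + 4·p + 2·q^2, -4·p^2 + 4·p·q]].
At the point, J = [[1.000, 5.000], [-38.000, 8.000]] (det J = 198.000).
Solving J·Δ = −F gives Δ = (0.889, 2.222).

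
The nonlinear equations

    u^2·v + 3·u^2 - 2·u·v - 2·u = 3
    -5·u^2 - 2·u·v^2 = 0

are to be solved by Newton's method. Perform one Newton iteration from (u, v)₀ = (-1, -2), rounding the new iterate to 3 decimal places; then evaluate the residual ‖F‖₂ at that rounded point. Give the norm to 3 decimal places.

44.839

At (-1, -2): F = (-4.000, 3.000).
Jacobian J = [[2·u·v + 6·u - 2·v - 2, u^2 - 2·u], [-10·u - 2·v^2, -4·u·v]].
At the point, J = [[0.000, 3.000], [2.000, -8.000]] (det J = -6.000).
Solving J·Δ = −F gives Δ = (3.833, 1.333).
Then the next iterate is (u, v)₁ = (2.833, -0.667).
Re-evaluating at (2.833, -0.667): F = (13.83762, -42.65019), so ‖F‖₂ = 44.839.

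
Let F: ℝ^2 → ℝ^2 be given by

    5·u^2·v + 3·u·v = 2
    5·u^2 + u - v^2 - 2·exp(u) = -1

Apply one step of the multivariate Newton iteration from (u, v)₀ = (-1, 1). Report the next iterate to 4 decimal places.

(-0.8050, 1.6827)

At (-1, 1): F = (0.0000, 3.264241).
Jacobian J = [[10·u·v + 3·v, 5·u^2 + 3·u], [10·u - 2·exp(u) + 1, -2·v]].
At the point, J = [[-7.0000, 2.0000], [-9.735759, -2.0000]] (det J = 33.471518).
Solving J·Δ = −F gives Δ = (0.1950, 0.6827).
Then the next iterate is (u, v)₁ = (-0.8050, 1.6827).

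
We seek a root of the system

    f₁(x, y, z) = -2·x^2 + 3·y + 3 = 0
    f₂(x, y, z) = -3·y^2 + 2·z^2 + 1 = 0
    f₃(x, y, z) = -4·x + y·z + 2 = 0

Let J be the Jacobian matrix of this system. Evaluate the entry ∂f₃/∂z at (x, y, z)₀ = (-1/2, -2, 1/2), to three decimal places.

-2.000

∂f₃/∂z = y.
At (-1/2, -2, 1/2) this is -2.000.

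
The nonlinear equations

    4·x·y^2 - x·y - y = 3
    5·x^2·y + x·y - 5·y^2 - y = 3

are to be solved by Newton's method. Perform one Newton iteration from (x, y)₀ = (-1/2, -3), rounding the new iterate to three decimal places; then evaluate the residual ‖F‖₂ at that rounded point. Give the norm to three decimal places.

At (-1/2, -3): F = (-19.500, -47.250).
Jacobian J = [[4·y^2 - y, 8·x·y - x - 1], [10·x·y + y, 5·x^2 + x - 10·y - 1]].
At the point, J = [[39.000, 11.500], [12.000, 29.750]] (det J = 1022.250).
Solving J·Δ = −F gives Δ = (0.036, 1.574).
Then the next iterate is (x, y)₁ = (-0.464, -1.426).
Re-evaluating at (-0.464, -1.426): F = (-6.00980, -12.61478), so ‖F‖₂ = 13.973.

13.973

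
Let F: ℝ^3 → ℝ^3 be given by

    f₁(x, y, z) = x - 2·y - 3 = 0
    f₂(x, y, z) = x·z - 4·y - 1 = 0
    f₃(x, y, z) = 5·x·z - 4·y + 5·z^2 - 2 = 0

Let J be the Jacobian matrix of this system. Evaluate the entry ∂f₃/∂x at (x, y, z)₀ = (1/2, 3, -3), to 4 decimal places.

∂f₃/∂x = 5·z.
At (1/2, 3, -3) this is -15.0000.

-15.0000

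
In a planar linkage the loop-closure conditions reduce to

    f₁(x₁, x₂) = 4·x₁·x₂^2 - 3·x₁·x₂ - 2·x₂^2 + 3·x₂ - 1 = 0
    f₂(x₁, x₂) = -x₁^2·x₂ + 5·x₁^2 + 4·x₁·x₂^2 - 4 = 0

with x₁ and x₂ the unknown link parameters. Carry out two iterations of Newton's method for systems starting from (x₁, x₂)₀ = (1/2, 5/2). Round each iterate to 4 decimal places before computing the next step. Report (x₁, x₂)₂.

At (1/2, 5/2): F = (2.7500, 9.1250).
Jacobian J = [[4·x₂^2 - 3·x₂, 8·x₁·x₂ - 3·x₁ - 4·x₂ + 3], [-2·x₁·x₂ + 10·x₁ + 4·x₂^2, -x₁^2 + 8·x₁·x₂]].
At the point, J = [[17.5000, 1.5000], [27.5000, 9.7500]] (det J = 129.3750).
Solving J·Δ = −F gives Δ = (-0.1014, -0.6498).
Then the next iterate is (x₁, x₂)₁ = (0.3986, 1.8502).
Round to (0.3986, 1.8502) and repeat: F = (0.949665, 1.958460), J = [[8.142360, 0.303318], [16.203981, 5.741036]].
Δ = (-0.1161, -0.0133), so (x₁, x₂)₂ = (0.2825, 1.8369).

(0.2825, 1.8369)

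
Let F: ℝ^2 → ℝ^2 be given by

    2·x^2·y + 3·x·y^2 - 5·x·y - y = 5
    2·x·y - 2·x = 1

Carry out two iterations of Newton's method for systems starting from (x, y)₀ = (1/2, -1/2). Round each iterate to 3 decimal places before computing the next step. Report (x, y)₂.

At (1/2, -1/2): F = (-3.125, -2.500).
Jacobian J = [[4·x·y + 3·y^2 - 5·y, 2·x^2 + 6·x·y - 5·x - 1], [2·y - 2, 2·x]].
At the point, J = [[2.250, -4.500], [-3.000, 1.000]] (det J = -11.250).
Solving J·Δ = −F gives Δ = (-1.278, -1.333).
Then the next iterate is (x, y)₁ = (-0.778, -1.833).
Round to (-0.778, -1.833) and repeat: F = (-20.35832, 3.40815), J = [[24.94896, 12.65701], [-5.666, -1.556]].
Δ = (0.348, 0.922), so (x, y)₂ = (-0.430, -0.911).

(-0.430, -0.911)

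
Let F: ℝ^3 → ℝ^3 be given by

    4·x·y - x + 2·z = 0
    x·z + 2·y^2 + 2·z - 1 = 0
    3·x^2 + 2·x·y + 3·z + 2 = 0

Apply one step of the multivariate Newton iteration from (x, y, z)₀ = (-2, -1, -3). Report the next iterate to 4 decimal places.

At (-2, -1, -3): F = (4.0000, 1.0000, 9.0000).
Jacobian J = [[4·y - 1, 4·x, 2], [z, 4·y, x + 2], [6·x + 2·y, 2·x, 3]].
At the point, J = [[-5.0000, -8.0000, 2.0000], [-3.0000, -4.0000, 0.0000], [-14.0000, -4.0000, 3.0000]] (det J = -100.0000).
Solving J·Δ = −F gives Δ = (0.4000, -0.0500, -1.2000).
Then the next iterate is (x, y, z)₁ = (-1.6000, -1.0500, -4.2000).

(-1.6000, -1.0500, -4.2000)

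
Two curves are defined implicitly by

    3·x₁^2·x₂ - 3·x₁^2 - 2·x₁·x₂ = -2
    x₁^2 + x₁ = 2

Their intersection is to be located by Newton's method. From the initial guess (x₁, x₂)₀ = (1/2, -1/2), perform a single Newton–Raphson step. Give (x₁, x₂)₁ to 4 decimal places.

(1.1250, -3.7500)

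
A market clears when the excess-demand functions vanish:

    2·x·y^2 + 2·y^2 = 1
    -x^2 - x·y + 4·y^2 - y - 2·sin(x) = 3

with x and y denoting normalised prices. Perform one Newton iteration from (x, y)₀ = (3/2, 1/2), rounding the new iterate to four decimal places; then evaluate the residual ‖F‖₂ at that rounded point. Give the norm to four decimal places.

1.0954

At (3/2, 1/2): F = (0.2500, -7.494990).
Jacobian J = [[2·y^2, 4·x·y + 4·y], [-2·x - y - 2·cos(x), -x + 8·y - 1]].
At the point, J = [[0.5000, 5.0000], [-3.641474, 1.5000]] (det J = 18.957372).
Solving J·Δ = −F gives Δ = (-1.9966, 0.1497).
Then the next iterate is (x, y)₁ = (-0.4966, 0.6497).
Re-evaluating at (-0.4966, 0.6497): F = (-0.575020, -0.932352), so ‖F‖₂ = 1.0954.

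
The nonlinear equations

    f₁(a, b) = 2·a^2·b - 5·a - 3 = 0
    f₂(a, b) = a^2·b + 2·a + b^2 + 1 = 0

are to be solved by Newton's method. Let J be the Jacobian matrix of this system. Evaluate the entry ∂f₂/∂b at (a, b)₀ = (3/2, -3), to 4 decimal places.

-3.7500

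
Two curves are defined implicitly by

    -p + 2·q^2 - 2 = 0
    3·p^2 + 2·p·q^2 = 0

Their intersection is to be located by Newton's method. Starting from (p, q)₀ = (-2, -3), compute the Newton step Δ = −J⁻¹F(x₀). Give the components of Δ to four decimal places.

(-3.0000, 1.7500)

At (-2, -3): F = (18.0000, -24.0000).
Jacobian J = [[-1, 4·q], [6·p + 2·q^2, 4·p·q]].
At the point, J = [[-1.0000, -12.0000], [6.0000, 24.0000]] (det J = 48.0000).
Solving J·Δ = −F gives Δ = (-3.0000, 1.7500).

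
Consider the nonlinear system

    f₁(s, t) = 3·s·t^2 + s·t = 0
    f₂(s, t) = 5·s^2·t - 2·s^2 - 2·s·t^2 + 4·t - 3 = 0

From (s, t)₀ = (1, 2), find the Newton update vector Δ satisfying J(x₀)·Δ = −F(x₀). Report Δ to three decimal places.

At (1, 2): F = (14.000, 5.000).
Jacobian J = [[3·t^2 + t, 6·s·t + s], [10·s·t - 4·s - 2·t^2, 5·s^2 - 4·s·t + 4]].
At the point, J = [[14.000, 13.000], [8.000, 1.000]] (det J = -90.000).
Solving J·Δ = −F gives Δ = (-0.567, -0.467).

(-0.567, -0.467)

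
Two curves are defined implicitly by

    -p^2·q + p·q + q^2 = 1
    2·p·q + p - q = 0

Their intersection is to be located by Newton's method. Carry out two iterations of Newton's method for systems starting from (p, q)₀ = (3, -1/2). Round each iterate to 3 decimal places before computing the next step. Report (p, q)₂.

At (3, -1/2): F = (2.250, 0.500).
Jacobian J = [[-2·p·q + q, -p^2 + p + 2·q], [2·q + 1, 2·p - 1]].
At the point, J = [[2.500, -7.000], [0.000, 5.000]] (det J = 12.500).
Solving J·Δ = −F gives Δ = (-1.180, -0.100).
Then the next iterate is (p, q)₁ = (1.820, -0.600).
Round to (1.820, -0.600) and repeat: F = (0.25544, 0.236), J = [[1.584, -2.69240], [-0.200, 2.640]].
Δ = (-0.360, -0.117), so (p, q)₂ = (1.460, -0.717).

(1.460, -0.717)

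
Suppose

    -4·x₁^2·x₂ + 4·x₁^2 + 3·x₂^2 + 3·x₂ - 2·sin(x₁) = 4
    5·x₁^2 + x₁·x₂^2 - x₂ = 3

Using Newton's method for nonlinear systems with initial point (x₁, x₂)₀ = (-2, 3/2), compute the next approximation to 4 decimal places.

(-1.7251, 2.3742)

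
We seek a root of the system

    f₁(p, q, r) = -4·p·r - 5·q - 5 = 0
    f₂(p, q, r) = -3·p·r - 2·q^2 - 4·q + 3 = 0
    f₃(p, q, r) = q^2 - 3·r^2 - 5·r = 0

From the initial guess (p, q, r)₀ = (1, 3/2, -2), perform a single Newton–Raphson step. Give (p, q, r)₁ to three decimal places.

At (1, 3/2, -2): F = (-4.500, -1.500, 0.250).
Jacobian J = [[-4·r, -5, -4·p], [-3·r, -4·q - 4, -3·p], [0, 2·q, -6·r - 5]].
At the point, J = [[8.000, -5.000, -4.000], [6.000, -10.000, -3.000], [0.000, 3.000, 7.000]] (det J = -350.000).
Solving J·Δ = −F gives Δ = (0.668, 0.300, -0.164).
Then the next iterate is (p, q, r)₁ = (1.668, 1.800, -2.164).

(1.668, 1.800, -2.164)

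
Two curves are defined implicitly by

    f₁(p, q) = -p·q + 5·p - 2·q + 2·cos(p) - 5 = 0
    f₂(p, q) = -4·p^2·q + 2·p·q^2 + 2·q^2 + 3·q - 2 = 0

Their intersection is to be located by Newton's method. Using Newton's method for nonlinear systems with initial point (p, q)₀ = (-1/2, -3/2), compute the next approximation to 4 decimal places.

(-0.5649, -4.1526)

At (-1/2, -3/2): F = (-3.494835, -2.7500).
Jacobian J = [[-q - 2·sin(p) + 5, -p - 2], [-8·p·q + 2·q^2, -4·p^2 + 4·p·q + 4·q + 3]].
At the point, J = [[7.458851, -1.5000], [-1.5000, -1.0000]] (det J = -9.708851).
Solving J·Δ = −F gives Δ = (-0.0649, -2.6526).
Then the next iterate is (p, q)₁ = (-0.5649, -4.1526).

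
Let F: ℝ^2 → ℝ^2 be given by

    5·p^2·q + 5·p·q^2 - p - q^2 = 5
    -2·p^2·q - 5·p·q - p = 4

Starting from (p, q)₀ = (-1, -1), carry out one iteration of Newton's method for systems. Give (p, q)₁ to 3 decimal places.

At (-1, -1): F = (-15.000, -6.000).
Jacobian J = [[10·p·q + 5·q^2 - 1, 5·p^2 + 10·p·q - 2·q], [-4·p·q - 5·q - 1, -2·p^2 - 5·p]].
At the point, J = [[14.000, 17.000], [0.000, 3.000]] (det J = 42.000).
Solving J·Δ = −F gives Δ = (-1.357, 2.000).
Then the next iterate is (p, q)₁ = (-2.357, 1.000).

(-2.357, 1.000)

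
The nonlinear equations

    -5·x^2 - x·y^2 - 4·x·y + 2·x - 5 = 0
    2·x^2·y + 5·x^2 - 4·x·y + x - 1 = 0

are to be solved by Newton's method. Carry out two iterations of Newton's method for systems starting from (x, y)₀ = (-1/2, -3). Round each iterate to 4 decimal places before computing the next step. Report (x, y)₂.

At (-1/2, -3): F = (-8.7500, -7.7500).
Jacobian J = [[-10·x - y^2 - 4·y + 2, -2·x·y - 4·x], [4·x·y + 10·x - 4·y + 1, 2·x^2 - 4·x]].
At the point, J = [[10.0000, -1.0000], [14.0000, 2.5000]] (det J = 39.0000).
Solving J·Δ = −F gives Δ = (0.7596, -1.1538).
Then the next iterate is (x, y)₁ = (0.2596, -4.1538).
Round to (0.2596, -4.1538) and repeat: F = (-4.983607, 3.350000), J = [[-1.234854, 1.118253], [15.897894, -0.903616]].
Δ = (0.0454, 4.5068), so (x, y)₂ = (0.3050, 0.3530).

(0.3050, 0.3530)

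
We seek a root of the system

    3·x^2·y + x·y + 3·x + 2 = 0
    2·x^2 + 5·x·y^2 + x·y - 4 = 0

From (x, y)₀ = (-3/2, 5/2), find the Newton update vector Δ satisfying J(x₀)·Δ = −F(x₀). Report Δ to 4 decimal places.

(0.2923, -1.0773)

At (-3/2, 5/2): F = (10.6250, -50.1250).
Jacobian J = [[6·x·y + y + 3, 3·x^2 + x], [4·x + 5·y^2 + y, 10·x·y + x]].
At the point, J = [[-17.0000, 5.2500], [27.7500, -39.0000]] (det J = 517.3125).
Solving J·Δ = −F gives Δ = (0.2923, -1.0773).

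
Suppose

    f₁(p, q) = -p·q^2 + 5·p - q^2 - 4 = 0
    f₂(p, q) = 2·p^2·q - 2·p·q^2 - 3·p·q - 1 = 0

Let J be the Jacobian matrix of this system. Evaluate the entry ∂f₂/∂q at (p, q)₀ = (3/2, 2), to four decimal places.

-12.0000

∂f₂/∂q = 2·p^2 - 4·p·q - 3·p.
At (3/2, 2) this is -12.0000.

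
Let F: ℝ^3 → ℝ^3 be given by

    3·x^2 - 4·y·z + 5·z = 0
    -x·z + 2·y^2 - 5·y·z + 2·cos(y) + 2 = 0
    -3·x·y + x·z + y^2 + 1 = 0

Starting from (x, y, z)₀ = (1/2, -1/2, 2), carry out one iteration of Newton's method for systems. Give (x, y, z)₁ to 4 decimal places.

(0.2302, 0.0496, 0.6366)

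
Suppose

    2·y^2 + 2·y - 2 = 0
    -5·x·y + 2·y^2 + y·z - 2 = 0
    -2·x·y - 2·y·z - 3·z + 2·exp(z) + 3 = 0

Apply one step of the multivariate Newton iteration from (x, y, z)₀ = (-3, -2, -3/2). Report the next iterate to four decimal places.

(-1.1379, -1.6667, -1.7729)

At (-3, -2, -3/2): F = (2.0000, -21.0000, -10.053740).
Jacobian J = [[0, 4·y + 2, 0], [-5·y, -5·x + 4·y + z, y], [-2·y, -2·x - 2·z, -2·y + 2·exp(z) - 3]].
At the point, J = [[0.0000, -6.0000, 0.0000], [10.0000, 5.5000, -2.0000], [4.0000, 9.0000, 1.446260]] (det J = 134.775619).
Solving J·Δ = −F gives Δ = (1.8621, 0.3333, -0.2729).
Then the next iterate is (x, y, z)₁ = (-1.1379, -1.6667, -1.7729).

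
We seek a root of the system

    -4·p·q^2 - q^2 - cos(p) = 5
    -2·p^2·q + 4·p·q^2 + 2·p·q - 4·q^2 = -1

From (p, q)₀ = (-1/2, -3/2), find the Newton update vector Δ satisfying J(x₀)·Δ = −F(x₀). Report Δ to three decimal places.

(-0.615, 0.733)

At (-1/2, -3/2): F = (-3.62758, -10.250).
Jacobian J = [[-4·q^2 + sin(p), -8·p·q - 2·q], [-4·p·q + 4·q^2 + 2·q, -2·p^2 + 8·p·q + 2·p - 8·q]].
At the point, J = [[-9.47943, -3.000], [3.000, 16.500]] (det J = -147.41052).
Solving J·Δ = −F gives Δ = (-0.615, 0.733).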